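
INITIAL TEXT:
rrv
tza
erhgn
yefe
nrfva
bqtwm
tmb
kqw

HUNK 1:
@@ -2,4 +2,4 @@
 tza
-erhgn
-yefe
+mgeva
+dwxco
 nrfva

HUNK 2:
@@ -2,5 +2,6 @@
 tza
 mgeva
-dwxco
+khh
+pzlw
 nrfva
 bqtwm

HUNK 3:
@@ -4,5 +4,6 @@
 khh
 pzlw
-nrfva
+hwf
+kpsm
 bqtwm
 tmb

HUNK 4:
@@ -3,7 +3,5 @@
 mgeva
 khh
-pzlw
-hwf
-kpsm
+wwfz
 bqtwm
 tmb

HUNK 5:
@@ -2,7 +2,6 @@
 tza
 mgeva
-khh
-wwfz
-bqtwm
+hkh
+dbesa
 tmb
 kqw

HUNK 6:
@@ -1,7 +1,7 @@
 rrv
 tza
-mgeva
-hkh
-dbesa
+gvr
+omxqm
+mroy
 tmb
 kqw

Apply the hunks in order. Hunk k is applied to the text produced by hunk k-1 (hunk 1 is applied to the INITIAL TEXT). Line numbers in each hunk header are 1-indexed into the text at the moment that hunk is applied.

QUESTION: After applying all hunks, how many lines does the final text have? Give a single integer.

Answer: 7

Derivation:
Hunk 1: at line 2 remove [erhgn,yefe] add [mgeva,dwxco] -> 8 lines: rrv tza mgeva dwxco nrfva bqtwm tmb kqw
Hunk 2: at line 2 remove [dwxco] add [khh,pzlw] -> 9 lines: rrv tza mgeva khh pzlw nrfva bqtwm tmb kqw
Hunk 3: at line 4 remove [nrfva] add [hwf,kpsm] -> 10 lines: rrv tza mgeva khh pzlw hwf kpsm bqtwm tmb kqw
Hunk 4: at line 3 remove [pzlw,hwf,kpsm] add [wwfz] -> 8 lines: rrv tza mgeva khh wwfz bqtwm tmb kqw
Hunk 5: at line 2 remove [khh,wwfz,bqtwm] add [hkh,dbesa] -> 7 lines: rrv tza mgeva hkh dbesa tmb kqw
Hunk 6: at line 1 remove [mgeva,hkh,dbesa] add [gvr,omxqm,mroy] -> 7 lines: rrv tza gvr omxqm mroy tmb kqw
Final line count: 7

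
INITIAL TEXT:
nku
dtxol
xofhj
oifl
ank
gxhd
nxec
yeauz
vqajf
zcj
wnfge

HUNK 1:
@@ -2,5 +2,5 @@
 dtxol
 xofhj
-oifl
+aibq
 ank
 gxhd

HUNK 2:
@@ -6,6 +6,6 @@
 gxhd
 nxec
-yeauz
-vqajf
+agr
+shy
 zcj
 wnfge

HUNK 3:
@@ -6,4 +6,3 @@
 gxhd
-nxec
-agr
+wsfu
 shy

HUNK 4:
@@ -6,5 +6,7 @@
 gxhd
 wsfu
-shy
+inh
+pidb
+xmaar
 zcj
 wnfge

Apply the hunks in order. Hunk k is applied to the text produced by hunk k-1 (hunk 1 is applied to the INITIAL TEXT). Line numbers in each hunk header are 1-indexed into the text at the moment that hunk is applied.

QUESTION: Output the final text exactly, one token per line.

Hunk 1: at line 2 remove [oifl] add [aibq] -> 11 lines: nku dtxol xofhj aibq ank gxhd nxec yeauz vqajf zcj wnfge
Hunk 2: at line 6 remove [yeauz,vqajf] add [agr,shy] -> 11 lines: nku dtxol xofhj aibq ank gxhd nxec agr shy zcj wnfge
Hunk 3: at line 6 remove [nxec,agr] add [wsfu] -> 10 lines: nku dtxol xofhj aibq ank gxhd wsfu shy zcj wnfge
Hunk 4: at line 6 remove [shy] add [inh,pidb,xmaar] -> 12 lines: nku dtxol xofhj aibq ank gxhd wsfu inh pidb xmaar zcj wnfge

Answer: nku
dtxol
xofhj
aibq
ank
gxhd
wsfu
inh
pidb
xmaar
zcj
wnfge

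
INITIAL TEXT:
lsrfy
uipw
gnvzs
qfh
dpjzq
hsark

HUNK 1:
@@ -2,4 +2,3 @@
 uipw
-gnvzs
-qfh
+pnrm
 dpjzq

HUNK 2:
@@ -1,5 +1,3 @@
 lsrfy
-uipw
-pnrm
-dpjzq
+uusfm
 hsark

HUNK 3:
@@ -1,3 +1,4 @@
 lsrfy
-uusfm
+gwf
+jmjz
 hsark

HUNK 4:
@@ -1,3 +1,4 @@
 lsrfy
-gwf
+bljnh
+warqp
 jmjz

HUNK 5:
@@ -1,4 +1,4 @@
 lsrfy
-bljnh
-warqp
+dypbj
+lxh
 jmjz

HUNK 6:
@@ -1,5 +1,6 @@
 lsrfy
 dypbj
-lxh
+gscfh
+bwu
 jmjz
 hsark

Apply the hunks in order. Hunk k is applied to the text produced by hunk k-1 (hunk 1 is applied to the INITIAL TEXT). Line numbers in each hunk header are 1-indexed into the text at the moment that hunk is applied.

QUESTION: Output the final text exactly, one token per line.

Hunk 1: at line 2 remove [gnvzs,qfh] add [pnrm] -> 5 lines: lsrfy uipw pnrm dpjzq hsark
Hunk 2: at line 1 remove [uipw,pnrm,dpjzq] add [uusfm] -> 3 lines: lsrfy uusfm hsark
Hunk 3: at line 1 remove [uusfm] add [gwf,jmjz] -> 4 lines: lsrfy gwf jmjz hsark
Hunk 4: at line 1 remove [gwf] add [bljnh,warqp] -> 5 lines: lsrfy bljnh warqp jmjz hsark
Hunk 5: at line 1 remove [bljnh,warqp] add [dypbj,lxh] -> 5 lines: lsrfy dypbj lxh jmjz hsark
Hunk 6: at line 1 remove [lxh] add [gscfh,bwu] -> 6 lines: lsrfy dypbj gscfh bwu jmjz hsark

Answer: lsrfy
dypbj
gscfh
bwu
jmjz
hsark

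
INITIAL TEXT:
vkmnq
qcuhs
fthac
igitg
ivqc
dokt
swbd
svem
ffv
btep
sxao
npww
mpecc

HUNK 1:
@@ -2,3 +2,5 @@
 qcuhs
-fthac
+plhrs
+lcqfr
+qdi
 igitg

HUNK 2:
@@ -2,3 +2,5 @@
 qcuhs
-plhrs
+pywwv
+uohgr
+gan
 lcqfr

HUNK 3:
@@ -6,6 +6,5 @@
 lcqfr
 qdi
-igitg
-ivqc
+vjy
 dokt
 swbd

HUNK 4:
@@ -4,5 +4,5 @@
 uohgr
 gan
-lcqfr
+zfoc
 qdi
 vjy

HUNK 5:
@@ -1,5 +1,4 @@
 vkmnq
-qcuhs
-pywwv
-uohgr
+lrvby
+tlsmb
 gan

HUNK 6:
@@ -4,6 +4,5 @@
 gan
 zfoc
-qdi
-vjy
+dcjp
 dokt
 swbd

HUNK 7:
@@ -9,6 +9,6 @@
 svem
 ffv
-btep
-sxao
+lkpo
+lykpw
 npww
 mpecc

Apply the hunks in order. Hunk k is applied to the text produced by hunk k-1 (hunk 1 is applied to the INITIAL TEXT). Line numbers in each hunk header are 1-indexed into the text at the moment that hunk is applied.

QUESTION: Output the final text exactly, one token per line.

Answer: vkmnq
lrvby
tlsmb
gan
zfoc
dcjp
dokt
swbd
svem
ffv
lkpo
lykpw
npww
mpecc

Derivation:
Hunk 1: at line 2 remove [fthac] add [plhrs,lcqfr,qdi] -> 15 lines: vkmnq qcuhs plhrs lcqfr qdi igitg ivqc dokt swbd svem ffv btep sxao npww mpecc
Hunk 2: at line 2 remove [plhrs] add [pywwv,uohgr,gan] -> 17 lines: vkmnq qcuhs pywwv uohgr gan lcqfr qdi igitg ivqc dokt swbd svem ffv btep sxao npww mpecc
Hunk 3: at line 6 remove [igitg,ivqc] add [vjy] -> 16 lines: vkmnq qcuhs pywwv uohgr gan lcqfr qdi vjy dokt swbd svem ffv btep sxao npww mpecc
Hunk 4: at line 4 remove [lcqfr] add [zfoc] -> 16 lines: vkmnq qcuhs pywwv uohgr gan zfoc qdi vjy dokt swbd svem ffv btep sxao npww mpecc
Hunk 5: at line 1 remove [qcuhs,pywwv,uohgr] add [lrvby,tlsmb] -> 15 lines: vkmnq lrvby tlsmb gan zfoc qdi vjy dokt swbd svem ffv btep sxao npww mpecc
Hunk 6: at line 4 remove [qdi,vjy] add [dcjp] -> 14 lines: vkmnq lrvby tlsmb gan zfoc dcjp dokt swbd svem ffv btep sxao npww mpecc
Hunk 7: at line 9 remove [btep,sxao] add [lkpo,lykpw] -> 14 lines: vkmnq lrvby tlsmb gan zfoc dcjp dokt swbd svem ffv lkpo lykpw npww mpecc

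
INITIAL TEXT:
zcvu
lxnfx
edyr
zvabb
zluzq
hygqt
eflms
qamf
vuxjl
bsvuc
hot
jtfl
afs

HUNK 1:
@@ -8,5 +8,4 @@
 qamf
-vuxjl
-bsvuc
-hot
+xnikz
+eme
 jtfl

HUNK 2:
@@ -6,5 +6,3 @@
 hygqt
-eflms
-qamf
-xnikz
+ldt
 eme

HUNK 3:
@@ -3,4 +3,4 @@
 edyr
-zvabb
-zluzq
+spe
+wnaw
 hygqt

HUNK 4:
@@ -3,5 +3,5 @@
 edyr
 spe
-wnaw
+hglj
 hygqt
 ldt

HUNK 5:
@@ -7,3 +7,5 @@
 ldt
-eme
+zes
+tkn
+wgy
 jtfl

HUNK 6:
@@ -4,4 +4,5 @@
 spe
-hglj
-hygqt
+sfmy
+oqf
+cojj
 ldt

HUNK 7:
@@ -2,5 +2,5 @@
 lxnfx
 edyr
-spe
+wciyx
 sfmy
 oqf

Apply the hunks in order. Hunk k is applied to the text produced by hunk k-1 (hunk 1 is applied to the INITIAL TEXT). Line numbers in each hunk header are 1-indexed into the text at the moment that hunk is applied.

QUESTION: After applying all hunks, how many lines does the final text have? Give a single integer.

Hunk 1: at line 8 remove [vuxjl,bsvuc,hot] add [xnikz,eme] -> 12 lines: zcvu lxnfx edyr zvabb zluzq hygqt eflms qamf xnikz eme jtfl afs
Hunk 2: at line 6 remove [eflms,qamf,xnikz] add [ldt] -> 10 lines: zcvu lxnfx edyr zvabb zluzq hygqt ldt eme jtfl afs
Hunk 3: at line 3 remove [zvabb,zluzq] add [spe,wnaw] -> 10 lines: zcvu lxnfx edyr spe wnaw hygqt ldt eme jtfl afs
Hunk 4: at line 3 remove [wnaw] add [hglj] -> 10 lines: zcvu lxnfx edyr spe hglj hygqt ldt eme jtfl afs
Hunk 5: at line 7 remove [eme] add [zes,tkn,wgy] -> 12 lines: zcvu lxnfx edyr spe hglj hygqt ldt zes tkn wgy jtfl afs
Hunk 6: at line 4 remove [hglj,hygqt] add [sfmy,oqf,cojj] -> 13 lines: zcvu lxnfx edyr spe sfmy oqf cojj ldt zes tkn wgy jtfl afs
Hunk 7: at line 2 remove [spe] add [wciyx] -> 13 lines: zcvu lxnfx edyr wciyx sfmy oqf cojj ldt zes tkn wgy jtfl afs
Final line count: 13

Answer: 13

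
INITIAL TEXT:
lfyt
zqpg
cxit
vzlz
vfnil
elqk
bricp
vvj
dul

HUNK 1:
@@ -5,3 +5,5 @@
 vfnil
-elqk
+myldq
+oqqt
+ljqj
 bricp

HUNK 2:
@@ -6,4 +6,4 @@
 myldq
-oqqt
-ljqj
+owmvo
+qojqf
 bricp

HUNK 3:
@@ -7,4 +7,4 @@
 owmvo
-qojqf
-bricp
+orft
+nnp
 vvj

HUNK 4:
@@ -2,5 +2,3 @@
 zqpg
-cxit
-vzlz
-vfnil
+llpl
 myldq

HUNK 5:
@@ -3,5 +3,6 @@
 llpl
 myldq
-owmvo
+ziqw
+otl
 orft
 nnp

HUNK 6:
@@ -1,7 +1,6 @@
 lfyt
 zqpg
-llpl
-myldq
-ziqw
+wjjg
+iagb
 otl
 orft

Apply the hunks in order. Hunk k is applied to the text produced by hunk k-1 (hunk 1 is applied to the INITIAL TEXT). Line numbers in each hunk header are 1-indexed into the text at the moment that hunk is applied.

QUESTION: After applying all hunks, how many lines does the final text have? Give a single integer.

Hunk 1: at line 5 remove [elqk] add [myldq,oqqt,ljqj] -> 11 lines: lfyt zqpg cxit vzlz vfnil myldq oqqt ljqj bricp vvj dul
Hunk 2: at line 6 remove [oqqt,ljqj] add [owmvo,qojqf] -> 11 lines: lfyt zqpg cxit vzlz vfnil myldq owmvo qojqf bricp vvj dul
Hunk 3: at line 7 remove [qojqf,bricp] add [orft,nnp] -> 11 lines: lfyt zqpg cxit vzlz vfnil myldq owmvo orft nnp vvj dul
Hunk 4: at line 2 remove [cxit,vzlz,vfnil] add [llpl] -> 9 lines: lfyt zqpg llpl myldq owmvo orft nnp vvj dul
Hunk 5: at line 3 remove [owmvo] add [ziqw,otl] -> 10 lines: lfyt zqpg llpl myldq ziqw otl orft nnp vvj dul
Hunk 6: at line 1 remove [llpl,myldq,ziqw] add [wjjg,iagb] -> 9 lines: lfyt zqpg wjjg iagb otl orft nnp vvj dul
Final line count: 9

Answer: 9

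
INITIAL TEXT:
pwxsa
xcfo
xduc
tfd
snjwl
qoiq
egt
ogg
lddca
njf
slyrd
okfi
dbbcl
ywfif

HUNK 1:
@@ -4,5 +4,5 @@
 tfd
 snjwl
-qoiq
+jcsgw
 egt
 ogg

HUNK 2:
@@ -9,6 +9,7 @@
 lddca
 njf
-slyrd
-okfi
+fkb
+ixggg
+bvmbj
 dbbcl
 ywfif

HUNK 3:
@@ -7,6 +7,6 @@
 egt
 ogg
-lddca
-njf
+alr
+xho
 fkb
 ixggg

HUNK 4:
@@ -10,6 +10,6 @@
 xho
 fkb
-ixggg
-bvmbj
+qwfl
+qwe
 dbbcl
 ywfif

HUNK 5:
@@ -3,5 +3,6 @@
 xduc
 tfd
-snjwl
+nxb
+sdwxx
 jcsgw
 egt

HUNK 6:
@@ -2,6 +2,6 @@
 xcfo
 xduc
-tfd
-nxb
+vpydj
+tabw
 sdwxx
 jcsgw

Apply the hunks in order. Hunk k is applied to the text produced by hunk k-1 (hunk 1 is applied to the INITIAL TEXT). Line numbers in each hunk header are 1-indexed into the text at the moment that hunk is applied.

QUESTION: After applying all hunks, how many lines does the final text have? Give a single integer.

Answer: 16

Derivation:
Hunk 1: at line 4 remove [qoiq] add [jcsgw] -> 14 lines: pwxsa xcfo xduc tfd snjwl jcsgw egt ogg lddca njf slyrd okfi dbbcl ywfif
Hunk 2: at line 9 remove [slyrd,okfi] add [fkb,ixggg,bvmbj] -> 15 lines: pwxsa xcfo xduc tfd snjwl jcsgw egt ogg lddca njf fkb ixggg bvmbj dbbcl ywfif
Hunk 3: at line 7 remove [lddca,njf] add [alr,xho] -> 15 lines: pwxsa xcfo xduc tfd snjwl jcsgw egt ogg alr xho fkb ixggg bvmbj dbbcl ywfif
Hunk 4: at line 10 remove [ixggg,bvmbj] add [qwfl,qwe] -> 15 lines: pwxsa xcfo xduc tfd snjwl jcsgw egt ogg alr xho fkb qwfl qwe dbbcl ywfif
Hunk 5: at line 3 remove [snjwl] add [nxb,sdwxx] -> 16 lines: pwxsa xcfo xduc tfd nxb sdwxx jcsgw egt ogg alr xho fkb qwfl qwe dbbcl ywfif
Hunk 6: at line 2 remove [tfd,nxb] add [vpydj,tabw] -> 16 lines: pwxsa xcfo xduc vpydj tabw sdwxx jcsgw egt ogg alr xho fkb qwfl qwe dbbcl ywfif
Final line count: 16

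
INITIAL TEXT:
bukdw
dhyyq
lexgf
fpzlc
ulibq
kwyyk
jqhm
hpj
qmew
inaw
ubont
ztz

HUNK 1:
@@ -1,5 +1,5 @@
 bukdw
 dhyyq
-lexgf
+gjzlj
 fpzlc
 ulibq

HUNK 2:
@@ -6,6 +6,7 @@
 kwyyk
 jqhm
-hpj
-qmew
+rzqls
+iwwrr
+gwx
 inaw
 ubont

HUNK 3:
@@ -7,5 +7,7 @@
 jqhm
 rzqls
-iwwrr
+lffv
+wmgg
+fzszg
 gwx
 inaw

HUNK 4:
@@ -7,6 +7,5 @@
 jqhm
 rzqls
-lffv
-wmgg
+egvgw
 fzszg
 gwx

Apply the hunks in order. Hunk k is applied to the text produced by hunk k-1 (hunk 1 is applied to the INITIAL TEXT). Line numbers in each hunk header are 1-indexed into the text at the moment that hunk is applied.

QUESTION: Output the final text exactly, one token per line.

Hunk 1: at line 1 remove [lexgf] add [gjzlj] -> 12 lines: bukdw dhyyq gjzlj fpzlc ulibq kwyyk jqhm hpj qmew inaw ubont ztz
Hunk 2: at line 6 remove [hpj,qmew] add [rzqls,iwwrr,gwx] -> 13 lines: bukdw dhyyq gjzlj fpzlc ulibq kwyyk jqhm rzqls iwwrr gwx inaw ubont ztz
Hunk 3: at line 7 remove [iwwrr] add [lffv,wmgg,fzszg] -> 15 lines: bukdw dhyyq gjzlj fpzlc ulibq kwyyk jqhm rzqls lffv wmgg fzszg gwx inaw ubont ztz
Hunk 4: at line 7 remove [lffv,wmgg] add [egvgw] -> 14 lines: bukdw dhyyq gjzlj fpzlc ulibq kwyyk jqhm rzqls egvgw fzszg gwx inaw ubont ztz

Answer: bukdw
dhyyq
gjzlj
fpzlc
ulibq
kwyyk
jqhm
rzqls
egvgw
fzszg
gwx
inaw
ubont
ztz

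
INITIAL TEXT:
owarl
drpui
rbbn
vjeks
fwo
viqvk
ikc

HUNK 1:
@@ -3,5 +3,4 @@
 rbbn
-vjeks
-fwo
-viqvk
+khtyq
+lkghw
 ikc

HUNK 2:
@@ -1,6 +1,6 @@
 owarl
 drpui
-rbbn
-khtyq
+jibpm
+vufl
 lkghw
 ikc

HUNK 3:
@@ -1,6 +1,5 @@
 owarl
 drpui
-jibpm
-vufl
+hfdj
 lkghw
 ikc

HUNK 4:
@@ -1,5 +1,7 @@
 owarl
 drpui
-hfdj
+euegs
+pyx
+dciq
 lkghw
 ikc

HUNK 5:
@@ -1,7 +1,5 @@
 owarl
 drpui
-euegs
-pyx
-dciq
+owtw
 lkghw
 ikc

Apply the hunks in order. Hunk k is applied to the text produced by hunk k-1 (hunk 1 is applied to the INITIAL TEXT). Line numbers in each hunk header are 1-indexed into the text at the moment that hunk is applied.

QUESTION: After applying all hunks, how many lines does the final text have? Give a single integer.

Answer: 5

Derivation:
Hunk 1: at line 3 remove [vjeks,fwo,viqvk] add [khtyq,lkghw] -> 6 lines: owarl drpui rbbn khtyq lkghw ikc
Hunk 2: at line 1 remove [rbbn,khtyq] add [jibpm,vufl] -> 6 lines: owarl drpui jibpm vufl lkghw ikc
Hunk 3: at line 1 remove [jibpm,vufl] add [hfdj] -> 5 lines: owarl drpui hfdj lkghw ikc
Hunk 4: at line 1 remove [hfdj] add [euegs,pyx,dciq] -> 7 lines: owarl drpui euegs pyx dciq lkghw ikc
Hunk 5: at line 1 remove [euegs,pyx,dciq] add [owtw] -> 5 lines: owarl drpui owtw lkghw ikc
Final line count: 5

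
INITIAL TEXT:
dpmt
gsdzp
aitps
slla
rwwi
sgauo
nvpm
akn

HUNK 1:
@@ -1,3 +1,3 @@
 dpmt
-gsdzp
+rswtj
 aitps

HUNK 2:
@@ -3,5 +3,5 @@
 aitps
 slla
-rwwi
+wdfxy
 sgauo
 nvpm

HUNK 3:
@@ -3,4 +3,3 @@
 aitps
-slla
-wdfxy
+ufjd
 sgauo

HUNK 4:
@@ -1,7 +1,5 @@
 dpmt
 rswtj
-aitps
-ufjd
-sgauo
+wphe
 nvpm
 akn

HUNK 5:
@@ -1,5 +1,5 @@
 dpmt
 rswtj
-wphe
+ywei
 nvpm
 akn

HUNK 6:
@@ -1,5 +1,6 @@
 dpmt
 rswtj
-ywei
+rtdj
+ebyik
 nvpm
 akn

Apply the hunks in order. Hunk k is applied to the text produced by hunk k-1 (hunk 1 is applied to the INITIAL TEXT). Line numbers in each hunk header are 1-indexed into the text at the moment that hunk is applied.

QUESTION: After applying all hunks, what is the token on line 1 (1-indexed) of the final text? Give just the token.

Answer: dpmt

Derivation:
Hunk 1: at line 1 remove [gsdzp] add [rswtj] -> 8 lines: dpmt rswtj aitps slla rwwi sgauo nvpm akn
Hunk 2: at line 3 remove [rwwi] add [wdfxy] -> 8 lines: dpmt rswtj aitps slla wdfxy sgauo nvpm akn
Hunk 3: at line 3 remove [slla,wdfxy] add [ufjd] -> 7 lines: dpmt rswtj aitps ufjd sgauo nvpm akn
Hunk 4: at line 1 remove [aitps,ufjd,sgauo] add [wphe] -> 5 lines: dpmt rswtj wphe nvpm akn
Hunk 5: at line 1 remove [wphe] add [ywei] -> 5 lines: dpmt rswtj ywei nvpm akn
Hunk 6: at line 1 remove [ywei] add [rtdj,ebyik] -> 6 lines: dpmt rswtj rtdj ebyik nvpm akn
Final line 1: dpmt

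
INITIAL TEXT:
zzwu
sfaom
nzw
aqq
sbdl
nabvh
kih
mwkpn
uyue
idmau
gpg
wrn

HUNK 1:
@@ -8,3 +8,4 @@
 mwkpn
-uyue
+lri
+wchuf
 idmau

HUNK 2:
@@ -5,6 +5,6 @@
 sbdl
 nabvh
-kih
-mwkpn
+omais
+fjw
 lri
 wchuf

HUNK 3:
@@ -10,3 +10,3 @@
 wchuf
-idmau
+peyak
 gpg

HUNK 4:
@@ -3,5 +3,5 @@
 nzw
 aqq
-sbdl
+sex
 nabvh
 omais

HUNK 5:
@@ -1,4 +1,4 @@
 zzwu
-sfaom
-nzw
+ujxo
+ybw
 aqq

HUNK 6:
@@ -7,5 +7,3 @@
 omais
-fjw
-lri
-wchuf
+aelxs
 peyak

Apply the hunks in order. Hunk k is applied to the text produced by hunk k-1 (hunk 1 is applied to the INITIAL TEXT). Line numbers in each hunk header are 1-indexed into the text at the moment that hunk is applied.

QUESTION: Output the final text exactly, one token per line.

Answer: zzwu
ujxo
ybw
aqq
sex
nabvh
omais
aelxs
peyak
gpg
wrn

Derivation:
Hunk 1: at line 8 remove [uyue] add [lri,wchuf] -> 13 lines: zzwu sfaom nzw aqq sbdl nabvh kih mwkpn lri wchuf idmau gpg wrn
Hunk 2: at line 5 remove [kih,mwkpn] add [omais,fjw] -> 13 lines: zzwu sfaom nzw aqq sbdl nabvh omais fjw lri wchuf idmau gpg wrn
Hunk 3: at line 10 remove [idmau] add [peyak] -> 13 lines: zzwu sfaom nzw aqq sbdl nabvh omais fjw lri wchuf peyak gpg wrn
Hunk 4: at line 3 remove [sbdl] add [sex] -> 13 lines: zzwu sfaom nzw aqq sex nabvh omais fjw lri wchuf peyak gpg wrn
Hunk 5: at line 1 remove [sfaom,nzw] add [ujxo,ybw] -> 13 lines: zzwu ujxo ybw aqq sex nabvh omais fjw lri wchuf peyak gpg wrn
Hunk 6: at line 7 remove [fjw,lri,wchuf] add [aelxs] -> 11 lines: zzwu ujxo ybw aqq sex nabvh omais aelxs peyak gpg wrn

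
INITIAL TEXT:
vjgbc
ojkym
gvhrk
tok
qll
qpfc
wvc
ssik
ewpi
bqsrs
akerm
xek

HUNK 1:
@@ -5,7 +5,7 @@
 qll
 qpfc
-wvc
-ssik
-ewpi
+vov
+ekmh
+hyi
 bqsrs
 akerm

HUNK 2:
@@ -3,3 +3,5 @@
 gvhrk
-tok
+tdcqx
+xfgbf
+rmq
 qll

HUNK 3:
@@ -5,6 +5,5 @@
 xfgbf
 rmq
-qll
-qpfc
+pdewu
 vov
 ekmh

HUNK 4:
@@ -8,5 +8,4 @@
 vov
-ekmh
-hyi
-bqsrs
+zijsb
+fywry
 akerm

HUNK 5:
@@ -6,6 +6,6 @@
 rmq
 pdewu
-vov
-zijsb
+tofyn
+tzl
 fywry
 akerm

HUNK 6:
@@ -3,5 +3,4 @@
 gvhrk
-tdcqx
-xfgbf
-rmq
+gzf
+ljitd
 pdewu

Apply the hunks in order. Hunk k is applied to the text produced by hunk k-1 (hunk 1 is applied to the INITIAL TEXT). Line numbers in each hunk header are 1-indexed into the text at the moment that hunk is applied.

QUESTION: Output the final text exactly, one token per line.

Answer: vjgbc
ojkym
gvhrk
gzf
ljitd
pdewu
tofyn
tzl
fywry
akerm
xek

Derivation:
Hunk 1: at line 5 remove [wvc,ssik,ewpi] add [vov,ekmh,hyi] -> 12 lines: vjgbc ojkym gvhrk tok qll qpfc vov ekmh hyi bqsrs akerm xek
Hunk 2: at line 3 remove [tok] add [tdcqx,xfgbf,rmq] -> 14 lines: vjgbc ojkym gvhrk tdcqx xfgbf rmq qll qpfc vov ekmh hyi bqsrs akerm xek
Hunk 3: at line 5 remove [qll,qpfc] add [pdewu] -> 13 lines: vjgbc ojkym gvhrk tdcqx xfgbf rmq pdewu vov ekmh hyi bqsrs akerm xek
Hunk 4: at line 8 remove [ekmh,hyi,bqsrs] add [zijsb,fywry] -> 12 lines: vjgbc ojkym gvhrk tdcqx xfgbf rmq pdewu vov zijsb fywry akerm xek
Hunk 5: at line 6 remove [vov,zijsb] add [tofyn,tzl] -> 12 lines: vjgbc ojkym gvhrk tdcqx xfgbf rmq pdewu tofyn tzl fywry akerm xek
Hunk 6: at line 3 remove [tdcqx,xfgbf,rmq] add [gzf,ljitd] -> 11 lines: vjgbc ojkym gvhrk gzf ljitd pdewu tofyn tzl fywry akerm xek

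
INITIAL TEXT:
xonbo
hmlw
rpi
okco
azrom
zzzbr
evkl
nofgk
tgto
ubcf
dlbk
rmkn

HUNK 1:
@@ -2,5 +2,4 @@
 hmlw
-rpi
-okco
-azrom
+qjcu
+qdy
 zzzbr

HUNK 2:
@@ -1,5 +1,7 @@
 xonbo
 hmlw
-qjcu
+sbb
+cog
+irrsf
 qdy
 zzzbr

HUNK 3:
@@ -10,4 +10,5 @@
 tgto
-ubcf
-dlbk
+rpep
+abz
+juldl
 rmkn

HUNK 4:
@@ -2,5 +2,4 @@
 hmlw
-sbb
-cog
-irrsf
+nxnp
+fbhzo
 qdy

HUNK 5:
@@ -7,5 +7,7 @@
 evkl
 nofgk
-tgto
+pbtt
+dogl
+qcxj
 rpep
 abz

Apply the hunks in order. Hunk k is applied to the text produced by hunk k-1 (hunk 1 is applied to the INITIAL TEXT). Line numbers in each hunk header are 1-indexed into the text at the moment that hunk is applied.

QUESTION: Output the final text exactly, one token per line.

Answer: xonbo
hmlw
nxnp
fbhzo
qdy
zzzbr
evkl
nofgk
pbtt
dogl
qcxj
rpep
abz
juldl
rmkn

Derivation:
Hunk 1: at line 2 remove [rpi,okco,azrom] add [qjcu,qdy] -> 11 lines: xonbo hmlw qjcu qdy zzzbr evkl nofgk tgto ubcf dlbk rmkn
Hunk 2: at line 1 remove [qjcu] add [sbb,cog,irrsf] -> 13 lines: xonbo hmlw sbb cog irrsf qdy zzzbr evkl nofgk tgto ubcf dlbk rmkn
Hunk 3: at line 10 remove [ubcf,dlbk] add [rpep,abz,juldl] -> 14 lines: xonbo hmlw sbb cog irrsf qdy zzzbr evkl nofgk tgto rpep abz juldl rmkn
Hunk 4: at line 2 remove [sbb,cog,irrsf] add [nxnp,fbhzo] -> 13 lines: xonbo hmlw nxnp fbhzo qdy zzzbr evkl nofgk tgto rpep abz juldl rmkn
Hunk 5: at line 7 remove [tgto] add [pbtt,dogl,qcxj] -> 15 lines: xonbo hmlw nxnp fbhzo qdy zzzbr evkl nofgk pbtt dogl qcxj rpep abz juldl rmkn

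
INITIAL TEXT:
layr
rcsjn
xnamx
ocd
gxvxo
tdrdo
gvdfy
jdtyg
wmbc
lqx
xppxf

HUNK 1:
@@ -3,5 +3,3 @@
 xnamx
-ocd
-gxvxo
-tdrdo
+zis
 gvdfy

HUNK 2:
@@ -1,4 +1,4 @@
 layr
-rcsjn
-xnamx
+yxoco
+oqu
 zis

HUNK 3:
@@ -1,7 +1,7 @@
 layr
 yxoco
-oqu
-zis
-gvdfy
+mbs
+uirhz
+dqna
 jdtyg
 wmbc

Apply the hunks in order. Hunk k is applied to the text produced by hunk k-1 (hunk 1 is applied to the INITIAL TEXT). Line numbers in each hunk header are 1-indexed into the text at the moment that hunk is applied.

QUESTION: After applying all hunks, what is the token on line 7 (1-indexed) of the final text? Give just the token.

Hunk 1: at line 3 remove [ocd,gxvxo,tdrdo] add [zis] -> 9 lines: layr rcsjn xnamx zis gvdfy jdtyg wmbc lqx xppxf
Hunk 2: at line 1 remove [rcsjn,xnamx] add [yxoco,oqu] -> 9 lines: layr yxoco oqu zis gvdfy jdtyg wmbc lqx xppxf
Hunk 3: at line 1 remove [oqu,zis,gvdfy] add [mbs,uirhz,dqna] -> 9 lines: layr yxoco mbs uirhz dqna jdtyg wmbc lqx xppxf
Final line 7: wmbc

Answer: wmbc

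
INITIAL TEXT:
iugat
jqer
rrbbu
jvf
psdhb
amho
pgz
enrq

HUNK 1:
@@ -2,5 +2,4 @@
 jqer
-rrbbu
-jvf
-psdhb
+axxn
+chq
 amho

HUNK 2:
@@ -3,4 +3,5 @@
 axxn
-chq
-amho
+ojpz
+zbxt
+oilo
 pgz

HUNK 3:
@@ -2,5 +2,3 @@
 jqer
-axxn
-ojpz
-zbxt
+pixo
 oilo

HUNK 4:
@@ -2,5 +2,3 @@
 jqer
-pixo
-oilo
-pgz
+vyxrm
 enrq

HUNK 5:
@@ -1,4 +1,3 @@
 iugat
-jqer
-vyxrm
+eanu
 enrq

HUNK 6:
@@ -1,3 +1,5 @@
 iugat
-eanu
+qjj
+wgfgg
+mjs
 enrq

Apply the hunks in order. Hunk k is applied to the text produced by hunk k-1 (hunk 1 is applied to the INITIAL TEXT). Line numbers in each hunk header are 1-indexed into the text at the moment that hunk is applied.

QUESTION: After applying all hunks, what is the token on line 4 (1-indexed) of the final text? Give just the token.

Answer: mjs

Derivation:
Hunk 1: at line 2 remove [rrbbu,jvf,psdhb] add [axxn,chq] -> 7 lines: iugat jqer axxn chq amho pgz enrq
Hunk 2: at line 3 remove [chq,amho] add [ojpz,zbxt,oilo] -> 8 lines: iugat jqer axxn ojpz zbxt oilo pgz enrq
Hunk 3: at line 2 remove [axxn,ojpz,zbxt] add [pixo] -> 6 lines: iugat jqer pixo oilo pgz enrq
Hunk 4: at line 2 remove [pixo,oilo,pgz] add [vyxrm] -> 4 lines: iugat jqer vyxrm enrq
Hunk 5: at line 1 remove [jqer,vyxrm] add [eanu] -> 3 lines: iugat eanu enrq
Hunk 6: at line 1 remove [eanu] add [qjj,wgfgg,mjs] -> 5 lines: iugat qjj wgfgg mjs enrq
Final line 4: mjs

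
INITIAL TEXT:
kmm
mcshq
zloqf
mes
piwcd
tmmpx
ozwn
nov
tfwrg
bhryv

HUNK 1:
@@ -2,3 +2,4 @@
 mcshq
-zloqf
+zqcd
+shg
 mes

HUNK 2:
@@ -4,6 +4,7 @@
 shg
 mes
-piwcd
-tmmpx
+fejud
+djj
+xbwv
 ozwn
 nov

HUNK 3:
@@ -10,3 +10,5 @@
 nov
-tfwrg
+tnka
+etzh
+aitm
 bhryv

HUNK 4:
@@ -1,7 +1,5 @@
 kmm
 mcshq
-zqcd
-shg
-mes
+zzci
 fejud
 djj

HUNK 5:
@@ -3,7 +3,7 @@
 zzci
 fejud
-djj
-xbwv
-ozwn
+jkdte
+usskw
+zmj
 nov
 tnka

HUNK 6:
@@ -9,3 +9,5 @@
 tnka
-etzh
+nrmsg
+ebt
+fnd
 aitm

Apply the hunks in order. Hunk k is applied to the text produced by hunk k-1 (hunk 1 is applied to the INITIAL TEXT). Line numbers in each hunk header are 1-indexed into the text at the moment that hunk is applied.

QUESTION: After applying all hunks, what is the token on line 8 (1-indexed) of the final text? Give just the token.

Answer: nov

Derivation:
Hunk 1: at line 2 remove [zloqf] add [zqcd,shg] -> 11 lines: kmm mcshq zqcd shg mes piwcd tmmpx ozwn nov tfwrg bhryv
Hunk 2: at line 4 remove [piwcd,tmmpx] add [fejud,djj,xbwv] -> 12 lines: kmm mcshq zqcd shg mes fejud djj xbwv ozwn nov tfwrg bhryv
Hunk 3: at line 10 remove [tfwrg] add [tnka,etzh,aitm] -> 14 lines: kmm mcshq zqcd shg mes fejud djj xbwv ozwn nov tnka etzh aitm bhryv
Hunk 4: at line 1 remove [zqcd,shg,mes] add [zzci] -> 12 lines: kmm mcshq zzci fejud djj xbwv ozwn nov tnka etzh aitm bhryv
Hunk 5: at line 3 remove [djj,xbwv,ozwn] add [jkdte,usskw,zmj] -> 12 lines: kmm mcshq zzci fejud jkdte usskw zmj nov tnka etzh aitm bhryv
Hunk 6: at line 9 remove [etzh] add [nrmsg,ebt,fnd] -> 14 lines: kmm mcshq zzci fejud jkdte usskw zmj nov tnka nrmsg ebt fnd aitm bhryv
Final line 8: nov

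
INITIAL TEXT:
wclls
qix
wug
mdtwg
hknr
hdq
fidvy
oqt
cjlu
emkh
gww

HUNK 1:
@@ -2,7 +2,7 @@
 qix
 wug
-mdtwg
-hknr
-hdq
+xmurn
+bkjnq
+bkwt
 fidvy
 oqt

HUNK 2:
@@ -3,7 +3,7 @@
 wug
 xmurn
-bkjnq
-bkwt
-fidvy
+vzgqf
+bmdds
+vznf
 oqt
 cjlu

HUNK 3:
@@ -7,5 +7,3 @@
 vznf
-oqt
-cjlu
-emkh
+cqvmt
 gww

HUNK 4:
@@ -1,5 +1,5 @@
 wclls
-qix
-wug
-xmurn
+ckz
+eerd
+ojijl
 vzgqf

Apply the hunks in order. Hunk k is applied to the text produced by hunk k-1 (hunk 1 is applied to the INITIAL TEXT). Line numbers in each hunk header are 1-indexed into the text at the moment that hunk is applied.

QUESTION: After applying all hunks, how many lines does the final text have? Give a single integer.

Hunk 1: at line 2 remove [mdtwg,hknr,hdq] add [xmurn,bkjnq,bkwt] -> 11 lines: wclls qix wug xmurn bkjnq bkwt fidvy oqt cjlu emkh gww
Hunk 2: at line 3 remove [bkjnq,bkwt,fidvy] add [vzgqf,bmdds,vznf] -> 11 lines: wclls qix wug xmurn vzgqf bmdds vznf oqt cjlu emkh gww
Hunk 3: at line 7 remove [oqt,cjlu,emkh] add [cqvmt] -> 9 lines: wclls qix wug xmurn vzgqf bmdds vznf cqvmt gww
Hunk 4: at line 1 remove [qix,wug,xmurn] add [ckz,eerd,ojijl] -> 9 lines: wclls ckz eerd ojijl vzgqf bmdds vznf cqvmt gww
Final line count: 9

Answer: 9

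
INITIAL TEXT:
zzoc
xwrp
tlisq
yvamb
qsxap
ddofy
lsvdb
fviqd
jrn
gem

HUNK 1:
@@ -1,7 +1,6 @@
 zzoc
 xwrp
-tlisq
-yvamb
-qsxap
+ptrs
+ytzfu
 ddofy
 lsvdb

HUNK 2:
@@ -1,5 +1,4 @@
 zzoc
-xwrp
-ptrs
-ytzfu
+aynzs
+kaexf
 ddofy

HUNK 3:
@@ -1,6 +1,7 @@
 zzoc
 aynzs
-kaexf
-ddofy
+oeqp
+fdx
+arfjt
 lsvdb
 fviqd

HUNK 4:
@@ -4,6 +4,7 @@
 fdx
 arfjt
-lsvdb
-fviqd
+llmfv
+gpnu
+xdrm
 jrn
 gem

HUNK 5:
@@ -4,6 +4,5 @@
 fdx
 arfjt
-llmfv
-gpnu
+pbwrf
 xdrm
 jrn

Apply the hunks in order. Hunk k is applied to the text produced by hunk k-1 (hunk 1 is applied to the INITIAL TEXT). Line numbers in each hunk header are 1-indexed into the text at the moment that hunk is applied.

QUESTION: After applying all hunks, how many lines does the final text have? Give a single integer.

Hunk 1: at line 1 remove [tlisq,yvamb,qsxap] add [ptrs,ytzfu] -> 9 lines: zzoc xwrp ptrs ytzfu ddofy lsvdb fviqd jrn gem
Hunk 2: at line 1 remove [xwrp,ptrs,ytzfu] add [aynzs,kaexf] -> 8 lines: zzoc aynzs kaexf ddofy lsvdb fviqd jrn gem
Hunk 3: at line 1 remove [kaexf,ddofy] add [oeqp,fdx,arfjt] -> 9 lines: zzoc aynzs oeqp fdx arfjt lsvdb fviqd jrn gem
Hunk 4: at line 4 remove [lsvdb,fviqd] add [llmfv,gpnu,xdrm] -> 10 lines: zzoc aynzs oeqp fdx arfjt llmfv gpnu xdrm jrn gem
Hunk 5: at line 4 remove [llmfv,gpnu] add [pbwrf] -> 9 lines: zzoc aynzs oeqp fdx arfjt pbwrf xdrm jrn gem
Final line count: 9

Answer: 9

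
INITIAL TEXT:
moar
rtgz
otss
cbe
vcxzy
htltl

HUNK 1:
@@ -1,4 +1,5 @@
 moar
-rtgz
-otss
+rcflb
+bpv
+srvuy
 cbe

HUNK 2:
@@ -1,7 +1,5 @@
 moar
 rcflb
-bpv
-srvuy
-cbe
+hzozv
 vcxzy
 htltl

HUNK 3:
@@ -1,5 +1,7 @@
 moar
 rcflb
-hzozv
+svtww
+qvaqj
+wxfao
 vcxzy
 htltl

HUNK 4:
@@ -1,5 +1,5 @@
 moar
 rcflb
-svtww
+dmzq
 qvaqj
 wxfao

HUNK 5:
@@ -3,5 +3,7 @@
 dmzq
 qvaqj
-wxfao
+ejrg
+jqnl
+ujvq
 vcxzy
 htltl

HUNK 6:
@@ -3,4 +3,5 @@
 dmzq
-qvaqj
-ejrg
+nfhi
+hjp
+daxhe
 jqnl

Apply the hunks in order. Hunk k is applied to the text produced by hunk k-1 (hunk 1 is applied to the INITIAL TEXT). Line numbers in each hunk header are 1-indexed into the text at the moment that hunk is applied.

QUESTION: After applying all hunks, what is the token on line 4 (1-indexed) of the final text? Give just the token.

Answer: nfhi

Derivation:
Hunk 1: at line 1 remove [rtgz,otss] add [rcflb,bpv,srvuy] -> 7 lines: moar rcflb bpv srvuy cbe vcxzy htltl
Hunk 2: at line 1 remove [bpv,srvuy,cbe] add [hzozv] -> 5 lines: moar rcflb hzozv vcxzy htltl
Hunk 3: at line 1 remove [hzozv] add [svtww,qvaqj,wxfao] -> 7 lines: moar rcflb svtww qvaqj wxfao vcxzy htltl
Hunk 4: at line 1 remove [svtww] add [dmzq] -> 7 lines: moar rcflb dmzq qvaqj wxfao vcxzy htltl
Hunk 5: at line 3 remove [wxfao] add [ejrg,jqnl,ujvq] -> 9 lines: moar rcflb dmzq qvaqj ejrg jqnl ujvq vcxzy htltl
Hunk 6: at line 3 remove [qvaqj,ejrg] add [nfhi,hjp,daxhe] -> 10 lines: moar rcflb dmzq nfhi hjp daxhe jqnl ujvq vcxzy htltl
Final line 4: nfhi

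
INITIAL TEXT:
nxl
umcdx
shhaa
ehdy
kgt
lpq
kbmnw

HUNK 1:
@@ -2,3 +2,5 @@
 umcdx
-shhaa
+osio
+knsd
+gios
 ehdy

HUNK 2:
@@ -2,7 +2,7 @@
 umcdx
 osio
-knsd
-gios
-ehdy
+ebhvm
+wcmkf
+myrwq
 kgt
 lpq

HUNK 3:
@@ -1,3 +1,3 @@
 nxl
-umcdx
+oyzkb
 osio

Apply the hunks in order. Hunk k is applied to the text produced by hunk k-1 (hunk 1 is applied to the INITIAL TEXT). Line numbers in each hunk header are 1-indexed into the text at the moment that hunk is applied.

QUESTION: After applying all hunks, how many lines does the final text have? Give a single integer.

Hunk 1: at line 2 remove [shhaa] add [osio,knsd,gios] -> 9 lines: nxl umcdx osio knsd gios ehdy kgt lpq kbmnw
Hunk 2: at line 2 remove [knsd,gios,ehdy] add [ebhvm,wcmkf,myrwq] -> 9 lines: nxl umcdx osio ebhvm wcmkf myrwq kgt lpq kbmnw
Hunk 3: at line 1 remove [umcdx] add [oyzkb] -> 9 lines: nxl oyzkb osio ebhvm wcmkf myrwq kgt lpq kbmnw
Final line count: 9

Answer: 9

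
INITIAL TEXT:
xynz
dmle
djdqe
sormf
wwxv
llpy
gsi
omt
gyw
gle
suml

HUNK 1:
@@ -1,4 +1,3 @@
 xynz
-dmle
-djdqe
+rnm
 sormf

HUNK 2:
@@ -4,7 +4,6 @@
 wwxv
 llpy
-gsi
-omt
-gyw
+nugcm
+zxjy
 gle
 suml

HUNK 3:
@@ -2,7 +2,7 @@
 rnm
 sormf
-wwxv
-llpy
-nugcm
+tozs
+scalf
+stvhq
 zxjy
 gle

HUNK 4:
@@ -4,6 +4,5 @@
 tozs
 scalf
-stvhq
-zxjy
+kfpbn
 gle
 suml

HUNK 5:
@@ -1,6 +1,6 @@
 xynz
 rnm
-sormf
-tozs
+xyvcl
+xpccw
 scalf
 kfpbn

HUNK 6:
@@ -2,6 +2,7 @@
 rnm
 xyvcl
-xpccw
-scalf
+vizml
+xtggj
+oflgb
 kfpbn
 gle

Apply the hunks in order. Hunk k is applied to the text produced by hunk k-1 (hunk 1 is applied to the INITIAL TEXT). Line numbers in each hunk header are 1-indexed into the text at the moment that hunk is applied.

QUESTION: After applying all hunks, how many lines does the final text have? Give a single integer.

Answer: 9

Derivation:
Hunk 1: at line 1 remove [dmle,djdqe] add [rnm] -> 10 lines: xynz rnm sormf wwxv llpy gsi omt gyw gle suml
Hunk 2: at line 4 remove [gsi,omt,gyw] add [nugcm,zxjy] -> 9 lines: xynz rnm sormf wwxv llpy nugcm zxjy gle suml
Hunk 3: at line 2 remove [wwxv,llpy,nugcm] add [tozs,scalf,stvhq] -> 9 lines: xynz rnm sormf tozs scalf stvhq zxjy gle suml
Hunk 4: at line 4 remove [stvhq,zxjy] add [kfpbn] -> 8 lines: xynz rnm sormf tozs scalf kfpbn gle suml
Hunk 5: at line 1 remove [sormf,tozs] add [xyvcl,xpccw] -> 8 lines: xynz rnm xyvcl xpccw scalf kfpbn gle suml
Hunk 6: at line 2 remove [xpccw,scalf] add [vizml,xtggj,oflgb] -> 9 lines: xynz rnm xyvcl vizml xtggj oflgb kfpbn gle suml
Final line count: 9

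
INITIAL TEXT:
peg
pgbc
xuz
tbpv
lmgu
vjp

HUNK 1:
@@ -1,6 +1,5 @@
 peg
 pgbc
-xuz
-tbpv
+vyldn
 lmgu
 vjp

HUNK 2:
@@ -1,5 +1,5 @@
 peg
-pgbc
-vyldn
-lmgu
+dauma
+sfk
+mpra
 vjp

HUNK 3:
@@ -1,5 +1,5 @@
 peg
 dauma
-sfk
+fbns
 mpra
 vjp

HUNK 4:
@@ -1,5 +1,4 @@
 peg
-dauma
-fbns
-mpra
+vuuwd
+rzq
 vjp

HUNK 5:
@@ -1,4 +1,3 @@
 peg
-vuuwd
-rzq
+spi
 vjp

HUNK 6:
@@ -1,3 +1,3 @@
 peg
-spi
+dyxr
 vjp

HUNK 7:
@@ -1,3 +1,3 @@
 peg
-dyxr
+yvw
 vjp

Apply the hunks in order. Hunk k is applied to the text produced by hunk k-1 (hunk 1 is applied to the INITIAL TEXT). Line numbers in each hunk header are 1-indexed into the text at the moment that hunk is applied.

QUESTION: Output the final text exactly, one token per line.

Answer: peg
yvw
vjp

Derivation:
Hunk 1: at line 1 remove [xuz,tbpv] add [vyldn] -> 5 lines: peg pgbc vyldn lmgu vjp
Hunk 2: at line 1 remove [pgbc,vyldn,lmgu] add [dauma,sfk,mpra] -> 5 lines: peg dauma sfk mpra vjp
Hunk 3: at line 1 remove [sfk] add [fbns] -> 5 lines: peg dauma fbns mpra vjp
Hunk 4: at line 1 remove [dauma,fbns,mpra] add [vuuwd,rzq] -> 4 lines: peg vuuwd rzq vjp
Hunk 5: at line 1 remove [vuuwd,rzq] add [spi] -> 3 lines: peg spi vjp
Hunk 6: at line 1 remove [spi] add [dyxr] -> 3 lines: peg dyxr vjp
Hunk 7: at line 1 remove [dyxr] add [yvw] -> 3 lines: peg yvw vjp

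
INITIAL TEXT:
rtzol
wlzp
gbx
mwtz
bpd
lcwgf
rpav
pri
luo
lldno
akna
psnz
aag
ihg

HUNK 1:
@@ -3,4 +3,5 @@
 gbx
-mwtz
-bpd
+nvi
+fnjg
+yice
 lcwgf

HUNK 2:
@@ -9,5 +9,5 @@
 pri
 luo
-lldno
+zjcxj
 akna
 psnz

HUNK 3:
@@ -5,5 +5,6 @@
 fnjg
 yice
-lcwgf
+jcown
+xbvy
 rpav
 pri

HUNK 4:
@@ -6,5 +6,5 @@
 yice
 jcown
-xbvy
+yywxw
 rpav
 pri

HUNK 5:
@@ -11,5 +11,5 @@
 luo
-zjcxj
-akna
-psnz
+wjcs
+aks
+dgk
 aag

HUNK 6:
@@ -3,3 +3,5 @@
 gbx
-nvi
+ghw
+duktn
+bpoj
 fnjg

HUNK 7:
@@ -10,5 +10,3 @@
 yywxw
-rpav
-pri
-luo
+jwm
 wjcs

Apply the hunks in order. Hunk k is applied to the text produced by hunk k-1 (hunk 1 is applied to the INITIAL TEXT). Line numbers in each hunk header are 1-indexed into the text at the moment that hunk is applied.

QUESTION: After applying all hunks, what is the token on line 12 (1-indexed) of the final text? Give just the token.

Hunk 1: at line 3 remove [mwtz,bpd] add [nvi,fnjg,yice] -> 15 lines: rtzol wlzp gbx nvi fnjg yice lcwgf rpav pri luo lldno akna psnz aag ihg
Hunk 2: at line 9 remove [lldno] add [zjcxj] -> 15 lines: rtzol wlzp gbx nvi fnjg yice lcwgf rpav pri luo zjcxj akna psnz aag ihg
Hunk 3: at line 5 remove [lcwgf] add [jcown,xbvy] -> 16 lines: rtzol wlzp gbx nvi fnjg yice jcown xbvy rpav pri luo zjcxj akna psnz aag ihg
Hunk 4: at line 6 remove [xbvy] add [yywxw] -> 16 lines: rtzol wlzp gbx nvi fnjg yice jcown yywxw rpav pri luo zjcxj akna psnz aag ihg
Hunk 5: at line 11 remove [zjcxj,akna,psnz] add [wjcs,aks,dgk] -> 16 lines: rtzol wlzp gbx nvi fnjg yice jcown yywxw rpav pri luo wjcs aks dgk aag ihg
Hunk 6: at line 3 remove [nvi] add [ghw,duktn,bpoj] -> 18 lines: rtzol wlzp gbx ghw duktn bpoj fnjg yice jcown yywxw rpav pri luo wjcs aks dgk aag ihg
Hunk 7: at line 10 remove [rpav,pri,luo] add [jwm] -> 16 lines: rtzol wlzp gbx ghw duktn bpoj fnjg yice jcown yywxw jwm wjcs aks dgk aag ihg
Final line 12: wjcs

Answer: wjcs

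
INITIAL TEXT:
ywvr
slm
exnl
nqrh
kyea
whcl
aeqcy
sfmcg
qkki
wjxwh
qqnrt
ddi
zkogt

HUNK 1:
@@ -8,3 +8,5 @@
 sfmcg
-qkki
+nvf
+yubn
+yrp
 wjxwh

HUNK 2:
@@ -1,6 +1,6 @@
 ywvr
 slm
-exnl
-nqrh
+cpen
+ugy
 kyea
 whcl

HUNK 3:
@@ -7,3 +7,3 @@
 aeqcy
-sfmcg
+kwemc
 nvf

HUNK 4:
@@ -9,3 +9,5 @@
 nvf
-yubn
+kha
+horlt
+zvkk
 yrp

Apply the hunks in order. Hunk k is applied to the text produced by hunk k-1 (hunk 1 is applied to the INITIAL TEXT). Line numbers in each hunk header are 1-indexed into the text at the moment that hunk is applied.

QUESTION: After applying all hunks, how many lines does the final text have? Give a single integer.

Hunk 1: at line 8 remove [qkki] add [nvf,yubn,yrp] -> 15 lines: ywvr slm exnl nqrh kyea whcl aeqcy sfmcg nvf yubn yrp wjxwh qqnrt ddi zkogt
Hunk 2: at line 1 remove [exnl,nqrh] add [cpen,ugy] -> 15 lines: ywvr slm cpen ugy kyea whcl aeqcy sfmcg nvf yubn yrp wjxwh qqnrt ddi zkogt
Hunk 3: at line 7 remove [sfmcg] add [kwemc] -> 15 lines: ywvr slm cpen ugy kyea whcl aeqcy kwemc nvf yubn yrp wjxwh qqnrt ddi zkogt
Hunk 4: at line 9 remove [yubn] add [kha,horlt,zvkk] -> 17 lines: ywvr slm cpen ugy kyea whcl aeqcy kwemc nvf kha horlt zvkk yrp wjxwh qqnrt ddi zkogt
Final line count: 17

Answer: 17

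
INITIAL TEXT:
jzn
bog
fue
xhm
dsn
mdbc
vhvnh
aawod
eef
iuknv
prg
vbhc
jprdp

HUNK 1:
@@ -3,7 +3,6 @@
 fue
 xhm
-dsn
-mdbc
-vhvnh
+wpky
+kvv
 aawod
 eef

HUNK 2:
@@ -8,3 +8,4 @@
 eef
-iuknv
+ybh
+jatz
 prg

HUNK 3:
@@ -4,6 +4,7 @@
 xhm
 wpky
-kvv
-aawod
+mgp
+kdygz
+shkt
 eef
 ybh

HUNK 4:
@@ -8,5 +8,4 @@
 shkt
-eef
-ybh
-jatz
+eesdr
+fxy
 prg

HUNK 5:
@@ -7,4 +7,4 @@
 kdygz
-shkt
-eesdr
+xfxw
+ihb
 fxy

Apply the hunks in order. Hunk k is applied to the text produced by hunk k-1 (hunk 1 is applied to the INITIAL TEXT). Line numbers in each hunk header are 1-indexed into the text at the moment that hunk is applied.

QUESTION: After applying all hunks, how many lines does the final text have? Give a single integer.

Answer: 13

Derivation:
Hunk 1: at line 3 remove [dsn,mdbc,vhvnh] add [wpky,kvv] -> 12 lines: jzn bog fue xhm wpky kvv aawod eef iuknv prg vbhc jprdp
Hunk 2: at line 8 remove [iuknv] add [ybh,jatz] -> 13 lines: jzn bog fue xhm wpky kvv aawod eef ybh jatz prg vbhc jprdp
Hunk 3: at line 4 remove [kvv,aawod] add [mgp,kdygz,shkt] -> 14 lines: jzn bog fue xhm wpky mgp kdygz shkt eef ybh jatz prg vbhc jprdp
Hunk 4: at line 8 remove [eef,ybh,jatz] add [eesdr,fxy] -> 13 lines: jzn bog fue xhm wpky mgp kdygz shkt eesdr fxy prg vbhc jprdp
Hunk 5: at line 7 remove [shkt,eesdr] add [xfxw,ihb] -> 13 lines: jzn bog fue xhm wpky mgp kdygz xfxw ihb fxy prg vbhc jprdp
Final line count: 13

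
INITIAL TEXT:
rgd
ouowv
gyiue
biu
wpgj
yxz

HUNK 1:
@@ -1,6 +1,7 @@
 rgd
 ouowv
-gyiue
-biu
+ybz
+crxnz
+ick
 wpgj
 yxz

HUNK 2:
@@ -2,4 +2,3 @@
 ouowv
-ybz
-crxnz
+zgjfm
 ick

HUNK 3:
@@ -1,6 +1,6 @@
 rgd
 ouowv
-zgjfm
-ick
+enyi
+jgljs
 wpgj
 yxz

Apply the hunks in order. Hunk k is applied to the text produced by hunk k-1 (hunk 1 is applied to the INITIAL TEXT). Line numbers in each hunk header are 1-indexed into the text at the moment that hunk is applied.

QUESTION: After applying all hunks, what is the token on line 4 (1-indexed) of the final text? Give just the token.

Hunk 1: at line 1 remove [gyiue,biu] add [ybz,crxnz,ick] -> 7 lines: rgd ouowv ybz crxnz ick wpgj yxz
Hunk 2: at line 2 remove [ybz,crxnz] add [zgjfm] -> 6 lines: rgd ouowv zgjfm ick wpgj yxz
Hunk 3: at line 1 remove [zgjfm,ick] add [enyi,jgljs] -> 6 lines: rgd ouowv enyi jgljs wpgj yxz
Final line 4: jgljs

Answer: jgljs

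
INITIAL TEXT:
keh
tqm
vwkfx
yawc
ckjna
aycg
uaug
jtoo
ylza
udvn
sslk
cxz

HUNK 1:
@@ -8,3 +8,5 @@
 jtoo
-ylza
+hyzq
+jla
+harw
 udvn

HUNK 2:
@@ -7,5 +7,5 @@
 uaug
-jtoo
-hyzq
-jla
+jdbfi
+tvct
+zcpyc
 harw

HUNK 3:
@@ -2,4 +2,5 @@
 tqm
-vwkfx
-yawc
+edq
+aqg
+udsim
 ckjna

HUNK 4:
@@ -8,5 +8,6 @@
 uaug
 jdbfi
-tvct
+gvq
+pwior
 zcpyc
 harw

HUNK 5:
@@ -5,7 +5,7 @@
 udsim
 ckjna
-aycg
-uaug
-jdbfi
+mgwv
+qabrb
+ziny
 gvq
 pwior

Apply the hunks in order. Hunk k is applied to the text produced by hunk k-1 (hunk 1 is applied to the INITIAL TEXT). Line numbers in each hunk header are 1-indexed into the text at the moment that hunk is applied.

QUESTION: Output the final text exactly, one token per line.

Answer: keh
tqm
edq
aqg
udsim
ckjna
mgwv
qabrb
ziny
gvq
pwior
zcpyc
harw
udvn
sslk
cxz

Derivation:
Hunk 1: at line 8 remove [ylza] add [hyzq,jla,harw] -> 14 lines: keh tqm vwkfx yawc ckjna aycg uaug jtoo hyzq jla harw udvn sslk cxz
Hunk 2: at line 7 remove [jtoo,hyzq,jla] add [jdbfi,tvct,zcpyc] -> 14 lines: keh tqm vwkfx yawc ckjna aycg uaug jdbfi tvct zcpyc harw udvn sslk cxz
Hunk 3: at line 2 remove [vwkfx,yawc] add [edq,aqg,udsim] -> 15 lines: keh tqm edq aqg udsim ckjna aycg uaug jdbfi tvct zcpyc harw udvn sslk cxz
Hunk 4: at line 8 remove [tvct] add [gvq,pwior] -> 16 lines: keh tqm edq aqg udsim ckjna aycg uaug jdbfi gvq pwior zcpyc harw udvn sslk cxz
Hunk 5: at line 5 remove [aycg,uaug,jdbfi] add [mgwv,qabrb,ziny] -> 16 lines: keh tqm edq aqg udsim ckjna mgwv qabrb ziny gvq pwior zcpyc harw udvn sslk cxz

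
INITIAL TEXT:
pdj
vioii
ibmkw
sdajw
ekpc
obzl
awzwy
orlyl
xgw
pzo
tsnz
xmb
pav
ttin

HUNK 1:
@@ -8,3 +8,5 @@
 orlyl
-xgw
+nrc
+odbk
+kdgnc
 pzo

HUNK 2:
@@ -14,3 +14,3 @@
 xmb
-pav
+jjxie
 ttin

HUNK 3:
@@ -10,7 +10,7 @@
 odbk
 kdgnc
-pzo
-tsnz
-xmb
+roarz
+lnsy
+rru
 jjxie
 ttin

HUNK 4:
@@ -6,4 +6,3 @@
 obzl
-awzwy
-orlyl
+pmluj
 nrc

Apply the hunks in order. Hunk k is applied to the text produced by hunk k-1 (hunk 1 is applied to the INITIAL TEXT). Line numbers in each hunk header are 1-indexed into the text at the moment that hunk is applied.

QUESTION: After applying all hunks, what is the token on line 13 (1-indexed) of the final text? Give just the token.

Hunk 1: at line 8 remove [xgw] add [nrc,odbk,kdgnc] -> 16 lines: pdj vioii ibmkw sdajw ekpc obzl awzwy orlyl nrc odbk kdgnc pzo tsnz xmb pav ttin
Hunk 2: at line 14 remove [pav] add [jjxie] -> 16 lines: pdj vioii ibmkw sdajw ekpc obzl awzwy orlyl nrc odbk kdgnc pzo tsnz xmb jjxie ttin
Hunk 3: at line 10 remove [pzo,tsnz,xmb] add [roarz,lnsy,rru] -> 16 lines: pdj vioii ibmkw sdajw ekpc obzl awzwy orlyl nrc odbk kdgnc roarz lnsy rru jjxie ttin
Hunk 4: at line 6 remove [awzwy,orlyl] add [pmluj] -> 15 lines: pdj vioii ibmkw sdajw ekpc obzl pmluj nrc odbk kdgnc roarz lnsy rru jjxie ttin
Final line 13: rru

Answer: rru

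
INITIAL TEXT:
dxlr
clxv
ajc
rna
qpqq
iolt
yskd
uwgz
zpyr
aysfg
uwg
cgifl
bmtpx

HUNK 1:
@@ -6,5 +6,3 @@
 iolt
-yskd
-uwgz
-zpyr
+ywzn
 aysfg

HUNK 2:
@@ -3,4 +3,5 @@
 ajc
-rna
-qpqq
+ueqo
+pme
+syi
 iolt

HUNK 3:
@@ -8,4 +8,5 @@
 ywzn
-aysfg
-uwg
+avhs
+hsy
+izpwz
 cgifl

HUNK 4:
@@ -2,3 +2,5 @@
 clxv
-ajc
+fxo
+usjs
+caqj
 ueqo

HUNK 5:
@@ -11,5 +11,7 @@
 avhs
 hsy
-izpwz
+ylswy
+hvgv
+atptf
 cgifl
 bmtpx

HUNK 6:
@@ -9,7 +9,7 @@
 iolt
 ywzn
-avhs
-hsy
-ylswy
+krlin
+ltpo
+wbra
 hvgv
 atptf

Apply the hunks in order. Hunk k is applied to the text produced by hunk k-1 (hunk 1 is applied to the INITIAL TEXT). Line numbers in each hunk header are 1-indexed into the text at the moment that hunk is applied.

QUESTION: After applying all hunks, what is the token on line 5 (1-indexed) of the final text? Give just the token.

Hunk 1: at line 6 remove [yskd,uwgz,zpyr] add [ywzn] -> 11 lines: dxlr clxv ajc rna qpqq iolt ywzn aysfg uwg cgifl bmtpx
Hunk 2: at line 3 remove [rna,qpqq] add [ueqo,pme,syi] -> 12 lines: dxlr clxv ajc ueqo pme syi iolt ywzn aysfg uwg cgifl bmtpx
Hunk 3: at line 8 remove [aysfg,uwg] add [avhs,hsy,izpwz] -> 13 lines: dxlr clxv ajc ueqo pme syi iolt ywzn avhs hsy izpwz cgifl bmtpx
Hunk 4: at line 2 remove [ajc] add [fxo,usjs,caqj] -> 15 lines: dxlr clxv fxo usjs caqj ueqo pme syi iolt ywzn avhs hsy izpwz cgifl bmtpx
Hunk 5: at line 11 remove [izpwz] add [ylswy,hvgv,atptf] -> 17 lines: dxlr clxv fxo usjs caqj ueqo pme syi iolt ywzn avhs hsy ylswy hvgv atptf cgifl bmtpx
Hunk 6: at line 9 remove [avhs,hsy,ylswy] add [krlin,ltpo,wbra] -> 17 lines: dxlr clxv fxo usjs caqj ueqo pme syi iolt ywzn krlin ltpo wbra hvgv atptf cgifl bmtpx
Final line 5: caqj

Answer: caqj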